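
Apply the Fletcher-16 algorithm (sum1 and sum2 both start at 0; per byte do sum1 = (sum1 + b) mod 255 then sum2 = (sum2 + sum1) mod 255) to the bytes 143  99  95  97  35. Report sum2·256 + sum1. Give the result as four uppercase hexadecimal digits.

Running sums (mod 255):
  after byte 0 (143): sum1=143, sum2=143
  after byte 1 (99): sum1=242, sum2=130
  after byte 2 (95): sum1=82, sum2=212
  after byte 3 (97): sum1=179, sum2=136
  after byte 4 (35): sum1=214, sum2=95
Checksum = sum2·256 + sum1 = 95·256 + 214 = 24534 = 0x5FD6.

5FD6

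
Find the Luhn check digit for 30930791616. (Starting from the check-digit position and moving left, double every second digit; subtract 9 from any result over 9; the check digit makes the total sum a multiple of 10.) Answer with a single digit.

8

Partial digits right→left: 6 1 6 1 9 7 0 3 9 0 3
Double every second digit counting from the check-digit position (so the 1st, 3rd, 5th, ... of the partial from the right).
  doubled (with −9 where >9): 3 3 9 0 9 6 → sum 30
  kept as-is: 1 1 7 3 0 → sum 12
Total = 30 + 12 = 42.
Check digit = (10 − (42 mod 10)) mod 10 = 8.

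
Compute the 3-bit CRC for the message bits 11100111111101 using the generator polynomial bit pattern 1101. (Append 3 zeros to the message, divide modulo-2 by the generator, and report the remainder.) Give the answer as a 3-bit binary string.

Append 3 zeros: 11100111111101000. Divide by 1101 (XOR where the leading bit is 1):
  pos 0: 1110 XOR 1101 = 0011
  pos 2: 1101 XOR 1101 = 0000
  pos 6: 1111 XOR 1101 = 0010
  pos 8: 1011 XOR 1101 = 0110
  pos 9: 1100 XOR 1101 = 0001
  pos 12: 1100 XOR 1101 = 0001
Remainder (last 3 bits) = 010. This is the CRC / FCS.

010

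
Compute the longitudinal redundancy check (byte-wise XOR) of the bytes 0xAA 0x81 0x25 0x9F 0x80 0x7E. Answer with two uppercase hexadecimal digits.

6F

XOR the bytes together:
  start with 0xAA
  0xAA ⊕ 0x81 = 0x2B
  0x2B ⊕ 0x25 = 0x0E
  0x0E ⊕ 0x9F = 0x91
  0x91 ⊕ 0x80 = 0x11
  0x11 ⊕ 0x7E = 0x6F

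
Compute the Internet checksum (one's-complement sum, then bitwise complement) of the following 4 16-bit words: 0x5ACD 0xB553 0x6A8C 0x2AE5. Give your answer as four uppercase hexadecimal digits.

One's-complement addition (fold any carry out of bit 15 back into bit 0):
  0x5ACD + 0xB553 = 0x11020 → wrap carry → 0x1021
  0x1021 + 0x6A8C = 0x07AAD
  0x7AAD + 0x2AE5 = 0x0A592
One's-complement sum = 0xA592.
Checksum = ~0xA592 & 0xFFFF = 0x5A6D.

5A6D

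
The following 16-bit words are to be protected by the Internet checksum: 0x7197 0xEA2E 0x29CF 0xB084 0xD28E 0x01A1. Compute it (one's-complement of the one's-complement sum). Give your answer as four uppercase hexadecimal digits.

F5B5

One's-complement addition (fold any carry out of bit 15 back into bit 0):
  0x7197 + 0xEA2E = 0x15BC5 → wrap carry → 0x5BC6
  0x5BC6 + 0x29CF = 0x08595
  0x8595 + 0xB084 = 0x13619 → wrap carry → 0x361A
  0x361A + 0xD28E = 0x108A8 → wrap carry → 0x08A9
  0x08A9 + 0x01A1 = 0x00A4A
One's-complement sum = 0x0A4A.
Checksum = ~0x0A4A & 0xFFFF = 0xF5B5.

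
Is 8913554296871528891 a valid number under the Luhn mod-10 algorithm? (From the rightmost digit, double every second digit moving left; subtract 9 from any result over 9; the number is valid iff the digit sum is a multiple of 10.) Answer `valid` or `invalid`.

From the right, keep odd positions and double even positions (subtract 9 from any doubled value over 9):
  doubled (positions 2,4,...): 9 7 1 5 3 4 1 6 9 → sum 45
  kept (positions 1,3,...): 1 8 2 1 8 9 4 5 1 8 → sum 47
Total = 92.
92 mod 10 = 2, so the number is invalid.

invalid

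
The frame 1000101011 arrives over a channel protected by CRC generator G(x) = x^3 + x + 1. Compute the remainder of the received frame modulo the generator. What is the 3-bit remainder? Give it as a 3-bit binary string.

Modulo-2 division of 1000101011 by 1011:
  pos 0: 1000 XOR 1011 = 0011
  pos 2: 1110 XOR 1011 = 0101
  pos 3: 1011 XOR 1011 = 0000
Remainder = 011 (nonzero — an error is detected).

011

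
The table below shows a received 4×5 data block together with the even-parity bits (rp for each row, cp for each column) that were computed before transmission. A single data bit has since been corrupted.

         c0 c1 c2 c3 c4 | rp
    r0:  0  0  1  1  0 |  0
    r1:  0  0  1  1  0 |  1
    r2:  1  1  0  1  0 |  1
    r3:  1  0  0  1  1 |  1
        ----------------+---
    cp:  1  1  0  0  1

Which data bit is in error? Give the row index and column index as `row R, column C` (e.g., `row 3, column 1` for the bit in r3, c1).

Recompute each row's even parity and compare to rp:
  r0: data parity 0, sent rp 0 → ok
  r1: data parity 0, sent rp 1 → mismatch
  r2: data parity 1, sent rp 1 → ok
  r3: data parity 1, sent rp 1 → ok
Recompute each column's even parity and compare to cp:
  c0: data parity 0, sent cp 1 → mismatch
  c1: data parity 1, sent cp 1 → ok
  c2: data parity 0, sent cp 0 → ok
  c3: data parity 0, sent cp 0 → ok
  c4: data parity 1, sent cp 1 → ok
Exactly one row (r1) and one column (c0) fail → the flipped bit is at their intersection.

row 1, column 0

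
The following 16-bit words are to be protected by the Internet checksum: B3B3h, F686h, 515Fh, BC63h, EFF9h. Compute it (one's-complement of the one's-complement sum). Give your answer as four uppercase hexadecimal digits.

5808

One's-complement addition (fold any carry out of bit 15 back into bit 0):
  0xB3B3 + 0xF686 = 0x1AA39 → wrap carry → 0xAA3A
  0xAA3A + 0x515F = 0x0FB99
  0xFB99 + 0xBC63 = 0x1B7FC → wrap carry → 0xB7FD
  0xB7FD + 0xEFF9 = 0x1A7F6 → wrap carry → 0xA7F7
One's-complement sum = 0xA7F7.
Checksum = ~0xA7F7 & 0xFFFF = 0x5808.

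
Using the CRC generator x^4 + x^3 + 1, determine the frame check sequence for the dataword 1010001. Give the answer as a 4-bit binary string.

Append 4 zeros: 10100010000. Divide by 11001 (XOR where the leading bit is 1):
  pos 0: 10100 XOR 11001 = 01101
  pos 1: 11010 XOR 11001 = 00011
  pos 4: 11100 XOR 11001 = 00101
  pos 6: 10100 XOR 11001 = 01101
Remainder (last 4 bits) = 1101. This is the CRC / FCS.

1101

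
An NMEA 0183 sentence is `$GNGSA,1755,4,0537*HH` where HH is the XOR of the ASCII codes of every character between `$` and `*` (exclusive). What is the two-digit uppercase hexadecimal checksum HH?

XOR the ASCII codes of the payload characters:
  'G' = 0x47 → acc = 0x47
  'N' = 0x4E → acc = 0x09
  'G' = 0x47 → acc = 0x4E
  'S' = 0x53 → acc = 0x1D
  'A' = 0x41 → acc = 0x5C
  ',' = 0x2C → acc = 0x70
  '1' = 0x31 → acc = 0x41
  '7' = 0x37 → acc = 0x76
  '5' = 0x35 → acc = 0x43
  '5' = 0x35 → acc = 0x76
  ',' = 0x2C → acc = 0x5A
  '4' = 0x34 → acc = 0x6E
  ',' = 0x2C → acc = 0x42
  '0' = 0x30 → acc = 0x72
  '5' = 0x35 → acc = 0x47
  '3' = 0x33 → acc = 0x74
  '7' = 0x37 → acc = 0x43
Checksum = 0x43.

43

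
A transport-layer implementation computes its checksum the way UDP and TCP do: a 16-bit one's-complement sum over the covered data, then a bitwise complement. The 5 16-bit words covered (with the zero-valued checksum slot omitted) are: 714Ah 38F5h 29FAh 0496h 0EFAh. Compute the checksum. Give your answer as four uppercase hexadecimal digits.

1836

One's-complement addition (fold any carry out of bit 15 back into bit 0):
  0x714A + 0x38F5 = 0x0AA3F
  0xAA3F + 0x29FA = 0x0D439
  0xD439 + 0x0496 = 0x0D8CF
  0xD8CF + 0x0EFA = 0x0E7C9
One's-complement sum = 0xE7C9.
Checksum = ~0xE7C9 & 0xFFFF = 0x1836.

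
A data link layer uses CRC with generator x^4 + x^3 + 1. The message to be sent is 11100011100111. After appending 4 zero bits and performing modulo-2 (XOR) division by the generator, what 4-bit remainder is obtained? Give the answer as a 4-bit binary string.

Append 4 zeros: 111000111001110000. Divide by 11001 (XOR where the leading bit is 1):
  pos 0: 11100 XOR 11001 = 00101
  pos 2: 10101 XOR 11001 = 01100
  pos 3: 11001 XOR 11001 = 00000
  pos 8: 10011 XOR 11001 = 01010
  pos 9: 10101 XOR 11001 = 01100
  pos 10: 11000 XOR 11001 = 00001
Remainder (last 4 bits) = 1000. This is the CRC / FCS.

1000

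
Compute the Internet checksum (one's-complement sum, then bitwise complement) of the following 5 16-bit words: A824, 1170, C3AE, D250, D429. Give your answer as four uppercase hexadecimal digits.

One's-complement addition (fold any carry out of bit 15 back into bit 0):
  0xA824 + 0x1170 = 0x0B994
  0xB994 + 0xC3AE = 0x17D42 → wrap carry → 0x7D43
  0x7D43 + 0xD250 = 0x14F93 → wrap carry → 0x4F94
  0x4F94 + 0xD429 = 0x123BD → wrap carry → 0x23BE
One's-complement sum = 0x23BE.
Checksum = ~0x23BE & 0xFFFF = 0xDC41.

DC41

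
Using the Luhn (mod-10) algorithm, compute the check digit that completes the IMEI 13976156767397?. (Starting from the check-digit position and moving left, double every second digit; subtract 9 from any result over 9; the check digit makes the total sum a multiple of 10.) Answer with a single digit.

Partial digits right→left: 7 9 3 7 6 7 6 5 1 6 7 9 3 1
Double every second digit counting from the check-digit position (so the 1st, 3rd, 5th, ... of the partial from the right).
  doubled (with −9 where >9): 5 6 3 3 2 5 6 → sum 30
  kept as-is: 9 7 7 5 6 9 1 → sum 44
Total = 30 + 44 = 74.
Check digit = (10 − (74 mod 10)) mod 10 = 6.

6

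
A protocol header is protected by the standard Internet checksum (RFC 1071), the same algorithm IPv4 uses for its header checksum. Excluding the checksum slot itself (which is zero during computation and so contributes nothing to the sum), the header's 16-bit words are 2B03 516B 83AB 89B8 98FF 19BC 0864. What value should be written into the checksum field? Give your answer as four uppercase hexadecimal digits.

BB0D

One's-complement addition (fold any carry out of bit 15 back into bit 0):
  0x2B03 + 0x516B = 0x07C6E
  0x7C6E + 0x83AB = 0x10019 → wrap carry → 0x001A
  0x001A + 0x89B8 = 0x089D2
  0x89D2 + 0x98FF = 0x122D1 → wrap carry → 0x22D2
  0x22D2 + 0x19BC = 0x03C8E
  0x3C8E + 0x0864 = 0x044F2
One's-complement sum = 0x44F2.
Checksum = ~0x44F2 & 0xFFFF = 0xBB0D.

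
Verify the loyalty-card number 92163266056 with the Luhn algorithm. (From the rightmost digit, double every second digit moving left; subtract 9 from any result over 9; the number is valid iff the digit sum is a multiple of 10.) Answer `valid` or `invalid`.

valid

From the right, keep odd positions and double even positions (subtract 9 from any doubled value over 9):
  doubled (positions 2,4,...): 1 3 4 3 4 → sum 15
  kept (positions 1,3,...): 6 0 6 3 1 9 → sum 25
Total = 40.
40 mod 10 = 0, so the number is valid.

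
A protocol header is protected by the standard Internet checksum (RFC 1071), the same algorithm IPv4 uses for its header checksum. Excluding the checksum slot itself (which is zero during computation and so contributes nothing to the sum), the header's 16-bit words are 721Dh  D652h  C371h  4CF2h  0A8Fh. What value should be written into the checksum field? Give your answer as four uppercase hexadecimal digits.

One's-complement addition (fold any carry out of bit 15 back into bit 0):
  0x721D + 0xD652 = 0x1486F → wrap carry → 0x4870
  0x4870 + 0xC371 = 0x10BE1 → wrap carry → 0x0BE2
  0x0BE2 + 0x4CF2 = 0x058D4
  0x58D4 + 0x0A8F = 0x06363
One's-complement sum = 0x6363.
Checksum = ~0x6363 & 0xFFFF = 0x9C9C.

9C9C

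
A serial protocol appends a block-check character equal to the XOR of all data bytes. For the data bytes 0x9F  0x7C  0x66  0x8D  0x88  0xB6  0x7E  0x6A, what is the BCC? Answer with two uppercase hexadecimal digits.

22

XOR the bytes together:
  start with 0x9F
  0x9F ⊕ 0x7C = 0xE3
  0xE3 ⊕ 0x66 = 0x85
  0x85 ⊕ 0x8D = 0x08
  0x08 ⊕ 0x88 = 0x80
  0x80 ⊕ 0xB6 = 0x36
  0x36 ⊕ 0x7E = 0x48
  0x48 ⊕ 0x6A = 0x22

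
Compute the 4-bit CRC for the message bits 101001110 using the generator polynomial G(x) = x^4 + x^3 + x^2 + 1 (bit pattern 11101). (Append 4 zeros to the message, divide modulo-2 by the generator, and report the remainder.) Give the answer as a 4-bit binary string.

Append 4 zeros: 1010011100000. Divide by 11101 (XOR where the leading bit is 1):
  pos 0: 10100 XOR 11101 = 01001
  pos 1: 10011 XOR 11101 = 01110
  pos 2: 11101 XOR 11101 = 00000
  pos 7: 10000 XOR 11101 = 01101
  pos 8: 11010 XOR 11101 = 00111
Remainder (last 4 bits) = 0111. This is the CRC / FCS.

0111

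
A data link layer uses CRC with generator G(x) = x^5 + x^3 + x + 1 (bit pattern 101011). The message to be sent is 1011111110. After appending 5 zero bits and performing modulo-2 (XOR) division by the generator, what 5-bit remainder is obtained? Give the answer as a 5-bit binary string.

10010

Append 5 zeros: 101111111000000. Divide by 101011 (XOR where the leading bit is 1):
  pos 0: 101111 XOR 101011 = 000100
  pos 3: 100111 XOR 101011 = 001100
  pos 5: 110000 XOR 101011 = 011011
  pos 6: 110110 XOR 101011 = 011101
  pos 7: 111010 XOR 101011 = 010001
  pos 8: 100010 XOR 101011 = 001001
Remainder (last 5 bits) = 10010. This is the CRC / FCS.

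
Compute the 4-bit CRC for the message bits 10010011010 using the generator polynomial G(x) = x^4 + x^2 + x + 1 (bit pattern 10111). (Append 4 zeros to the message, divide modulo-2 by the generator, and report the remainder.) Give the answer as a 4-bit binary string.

1011

Append 4 zeros: 100100110100000. Divide by 10111 (XOR where the leading bit is 1):
  pos 0: 10010 XOR 10111 = 00101
  pos 2: 10101 XOR 10111 = 00010
  pos 5: 10101 XOR 10111 = 00010
  pos 8: 10000 XOR 10111 = 00111
  pos 10: 11100 XOR 10111 = 01011
Remainder (last 4 bits) = 1011. This is the CRC / FCS.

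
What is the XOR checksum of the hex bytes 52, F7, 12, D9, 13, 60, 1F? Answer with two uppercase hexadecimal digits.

02

XOR the bytes together:
  start with 0x52
  0x52 ⊕ 0xF7 = 0xA5
  0xA5 ⊕ 0x12 = 0xB7
  0xB7 ⊕ 0xD9 = 0x6E
  0x6E ⊕ 0x13 = 0x7D
  0x7D ⊕ 0x60 = 0x1D
  0x1D ⊕ 0x1F = 0x02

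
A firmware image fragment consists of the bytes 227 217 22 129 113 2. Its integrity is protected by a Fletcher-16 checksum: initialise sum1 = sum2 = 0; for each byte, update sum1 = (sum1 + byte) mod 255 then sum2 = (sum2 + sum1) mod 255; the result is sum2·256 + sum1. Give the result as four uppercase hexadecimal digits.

5AC8

Running sums (mod 255):
  after byte 0 (227): sum1=227, sum2=227
  after byte 1 (217): sum1=189, sum2=161
  after byte 2 (22): sum1=211, sum2=117
  after byte 3 (129): sum1=85, sum2=202
  after byte 4 (113): sum1=198, sum2=145
  after byte 5 (2): sum1=200, sum2=90
Checksum = sum2·256 + sum1 = 90·256 + 200 = 23240 = 0x5AC8.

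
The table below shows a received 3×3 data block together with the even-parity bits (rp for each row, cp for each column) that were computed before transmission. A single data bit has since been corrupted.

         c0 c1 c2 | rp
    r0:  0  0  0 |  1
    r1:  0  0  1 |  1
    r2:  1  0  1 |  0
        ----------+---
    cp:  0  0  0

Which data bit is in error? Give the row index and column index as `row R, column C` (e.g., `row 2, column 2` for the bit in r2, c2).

row 0, column 0

Recompute each row's even parity and compare to rp:
  r0: data parity 0, sent rp 1 → mismatch
  r1: data parity 1, sent rp 1 → ok
  r2: data parity 0, sent rp 0 → ok
Recompute each column's even parity and compare to cp:
  c0: data parity 1, sent cp 0 → mismatch
  c1: data parity 0, sent cp 0 → ok
  c2: data parity 0, sent cp 0 → ok
Exactly one row (r0) and one column (c0) fail → the flipped bit is at their intersection.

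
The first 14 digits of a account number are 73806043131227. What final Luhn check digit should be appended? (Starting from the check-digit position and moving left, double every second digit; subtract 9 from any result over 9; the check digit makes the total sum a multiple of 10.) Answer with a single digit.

Partial digits right→left: 7 2 2 1 3 1 3 4 0 6 0 8 3 7
Double every second digit counting from the check-digit position (so the 1st, 3rd, 5th, ... of the partial from the right).
  doubled (with −9 where >9): 5 4 6 6 0 0 6 → sum 27
  kept as-is: 2 1 1 4 6 8 7 → sum 29
Total = 27 + 29 = 56.
Check digit = (10 − (56 mod 10)) mod 10 = 4.

4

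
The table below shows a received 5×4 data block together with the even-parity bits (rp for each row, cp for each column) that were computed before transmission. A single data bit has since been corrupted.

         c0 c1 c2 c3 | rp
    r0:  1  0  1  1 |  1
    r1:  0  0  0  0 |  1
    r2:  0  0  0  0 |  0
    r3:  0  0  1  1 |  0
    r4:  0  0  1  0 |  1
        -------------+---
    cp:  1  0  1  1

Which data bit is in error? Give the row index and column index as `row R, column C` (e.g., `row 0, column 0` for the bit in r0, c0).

Recompute each row's even parity and compare to rp:
  r0: data parity 1, sent rp 1 → ok
  r1: data parity 0, sent rp 1 → mismatch
  r2: data parity 0, sent rp 0 → ok
  r3: data parity 0, sent rp 0 → ok
  r4: data parity 1, sent rp 1 → ok
Recompute each column's even parity and compare to cp:
  c0: data parity 1, sent cp 1 → ok
  c1: data parity 0, sent cp 0 → ok
  c2: data parity 1, sent cp 1 → ok
  c3: data parity 0, sent cp 1 → mismatch
Exactly one row (r1) and one column (c3) fail → the flipped bit is at their intersection.

row 1, column 3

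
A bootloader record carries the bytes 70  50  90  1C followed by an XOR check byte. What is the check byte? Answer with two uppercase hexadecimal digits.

XOR the bytes together:
  start with 0x70
  0x70 ⊕ 0x50 = 0x20
  0x20 ⊕ 0x90 = 0xB0
  0xB0 ⊕ 0x1C = 0xAC

AC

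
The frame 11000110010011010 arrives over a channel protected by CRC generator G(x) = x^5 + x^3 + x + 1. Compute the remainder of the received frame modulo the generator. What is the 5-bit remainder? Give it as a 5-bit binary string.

00000

Modulo-2 division of 11000110010011010 by 101011:
  pos 0: 110001 XOR 101011 = 011010
  pos 1: 110101 XOR 101011 = 011110
  pos 2: 111100 XOR 101011 = 010111
  pos 3: 101110 XOR 101011 = 000101
  pos 6: 101100 XOR 101011 = 000111
  pos 9: 111110 XOR 101011 = 010101
  pos 10: 101011 XOR 101011 = 000000
Remainder = 00000 (zero — the frame passes the CRC check).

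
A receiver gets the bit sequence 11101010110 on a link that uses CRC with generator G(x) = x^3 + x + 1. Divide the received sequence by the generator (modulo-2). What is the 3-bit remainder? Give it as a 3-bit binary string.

000

Modulo-2 division of 11101010110 by 1011:
  pos 0: 1110 XOR 1011 = 0101
  pos 1: 1011 XOR 1011 = 0000
  pos 6: 1011 XOR 1011 = 0000
Remainder = 000 (zero — the frame passes the CRC check).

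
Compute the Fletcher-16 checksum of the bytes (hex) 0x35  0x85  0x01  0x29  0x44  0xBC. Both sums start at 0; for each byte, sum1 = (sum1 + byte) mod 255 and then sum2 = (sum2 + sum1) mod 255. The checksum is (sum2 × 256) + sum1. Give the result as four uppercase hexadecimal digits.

Running sums (mod 255):
  after byte 0 (0x35): sum1=53, sum2=53
  after byte 1 (0x85): sum1=186, sum2=239
  after byte 2 (0x01): sum1=187, sum2=171
  after byte 3 (0x29): sum1=228, sum2=144
  after byte 4 (0x44): sum1=41, sum2=185
  after byte 5 (0xBC): sum1=229, sum2=159
Checksum = sum2·256 + sum1 = 159·256 + 229 = 40933 = 0x9FE5.

9FE5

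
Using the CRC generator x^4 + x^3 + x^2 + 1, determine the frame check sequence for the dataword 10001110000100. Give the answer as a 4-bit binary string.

Append 4 zeros: 100011100001000000. Divide by 11101 (XOR where the leading bit is 1):
  pos 0: 10001 XOR 11101 = 01100
  pos 1: 11001 XOR 11101 = 00100
  pos 3: 10010 XOR 11101 = 01111
  pos 4: 11110 XOR 11101 = 00011
  pos 7: 11001 XOR 11101 = 00100
  pos 9: 10000 XOR 11101 = 01101
  pos 10: 11010 XOR 11101 = 00111
  pos 12: 11100 XOR 11101 = 00001
Remainder (last 4 bits) = 0010. This is the CRC / FCS.

0010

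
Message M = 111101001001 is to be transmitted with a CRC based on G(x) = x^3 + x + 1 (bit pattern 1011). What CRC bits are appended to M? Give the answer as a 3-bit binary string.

111

Append 3 zeros: 111101001001000. Divide by 1011 (XOR where the leading bit is 1):
  pos 0: 1111 XOR 1011 = 0100
  pos 1: 1000 XOR 1011 = 0011
  pos 3: 1110 XOR 1011 = 0101
  pos 4: 1010 XOR 1011 = 0001
  pos 7: 1100 XOR 1011 = 0111
  pos 8: 1111 XOR 1011 = 0100
  pos 9: 1000 XOR 1011 = 0011
  pos 11: 1100 XOR 1011 = 0111
Remainder (last 3 bits) = 111. This is the CRC / FCS.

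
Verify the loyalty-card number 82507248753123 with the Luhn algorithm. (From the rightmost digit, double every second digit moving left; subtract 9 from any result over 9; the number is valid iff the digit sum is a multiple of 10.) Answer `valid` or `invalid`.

From the right, keep odd positions and double even positions (subtract 9 from any doubled value over 9):
  doubled (positions 2,4,...): 4 6 5 8 5 1 7 → sum 36
  kept (positions 1,3,...): 3 1 5 8 2 0 2 → sum 21
Total = 57.
57 mod 10 = 7, so the number is invalid.

invalid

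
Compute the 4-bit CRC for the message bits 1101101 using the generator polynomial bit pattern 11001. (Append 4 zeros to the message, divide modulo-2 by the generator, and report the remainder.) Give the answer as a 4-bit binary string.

1110

Append 4 zeros: 11011010000. Divide by 11001 (XOR where the leading bit is 1):
  pos 0: 11011 XOR 11001 = 00010
  pos 3: 10010 XOR 11001 = 01011
  pos 4: 10110 XOR 11001 = 01111
  pos 5: 11110 XOR 11001 = 00111
Remainder (last 4 bits) = 1110. This is the CRC / FCS.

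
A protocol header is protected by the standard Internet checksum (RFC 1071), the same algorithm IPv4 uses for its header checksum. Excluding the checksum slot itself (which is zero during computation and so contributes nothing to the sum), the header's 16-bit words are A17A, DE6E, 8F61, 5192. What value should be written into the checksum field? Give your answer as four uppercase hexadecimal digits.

9F22

One's-complement addition (fold any carry out of bit 15 back into bit 0):
  0xA17A + 0xDE6E = 0x17FE8 → wrap carry → 0x7FE9
  0x7FE9 + 0x8F61 = 0x10F4A → wrap carry → 0x0F4B
  0x0F4B + 0x5192 = 0x060DD
One's-complement sum = 0x60DD.
Checksum = ~0x60DD & 0xFFFF = 0x9F22.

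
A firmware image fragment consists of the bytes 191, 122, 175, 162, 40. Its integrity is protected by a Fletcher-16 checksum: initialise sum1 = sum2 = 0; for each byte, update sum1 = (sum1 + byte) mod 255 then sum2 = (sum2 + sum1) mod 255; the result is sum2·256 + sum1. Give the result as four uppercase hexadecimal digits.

25B4

Running sums (mod 255):
  after byte 0 (191): sum1=191, sum2=191
  after byte 1 (122): sum1=58, sum2=249
  after byte 2 (175): sum1=233, sum2=227
  after byte 3 (162): sum1=140, sum2=112
  after byte 4 (40): sum1=180, sum2=37
Checksum = sum2·256 + sum1 = 37·256 + 180 = 9652 = 0x25B4.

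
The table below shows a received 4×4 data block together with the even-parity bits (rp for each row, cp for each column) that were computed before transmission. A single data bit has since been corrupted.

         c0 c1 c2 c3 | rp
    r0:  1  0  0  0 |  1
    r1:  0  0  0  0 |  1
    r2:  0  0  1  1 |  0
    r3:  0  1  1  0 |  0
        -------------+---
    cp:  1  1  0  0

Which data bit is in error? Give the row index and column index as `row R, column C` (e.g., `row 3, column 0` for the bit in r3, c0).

Recompute each row's even parity and compare to rp:
  r0: data parity 1, sent rp 1 → ok
  r1: data parity 0, sent rp 1 → mismatch
  r2: data parity 0, sent rp 0 → ok
  r3: data parity 0, sent rp 0 → ok
Recompute each column's even parity and compare to cp:
  c0: data parity 1, sent cp 1 → ok
  c1: data parity 1, sent cp 1 → ok
  c2: data parity 0, sent cp 0 → ok
  c3: data parity 1, sent cp 0 → mismatch
Exactly one row (r1) and one column (c3) fail → the flipped bit is at their intersection.

row 1, column 3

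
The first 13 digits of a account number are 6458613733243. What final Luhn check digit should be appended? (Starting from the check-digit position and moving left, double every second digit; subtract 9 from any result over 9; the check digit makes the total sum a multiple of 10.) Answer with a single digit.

Partial digits right→left: 3 4 2 3 3 7 3 1 6 8 5 4 6
Double every second digit counting from the check-digit position (so the 1st, 3rd, 5th, ... of the partial from the right).
  doubled (with −9 where >9): 6 4 6 6 3 1 3 → sum 29
  kept as-is: 4 3 7 1 8 4 → sum 27
Total = 29 + 27 = 56.
Check digit = (10 − (56 mod 10)) mod 10 = 4.

4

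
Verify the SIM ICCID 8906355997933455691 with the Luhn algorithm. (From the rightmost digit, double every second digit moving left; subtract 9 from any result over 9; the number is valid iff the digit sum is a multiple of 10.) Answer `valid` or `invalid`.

From the right, keep odd positions and double even positions (subtract 9 from any doubled value over 9):
  doubled (positions 2,4,...): 9 1 8 6 5 9 1 3 9 → sum 51
  kept (positions 1,3,...): 1 6 5 3 9 9 5 3 0 8 → sum 49
Total = 100.
100 mod 10 = 0, so the number is valid.

valid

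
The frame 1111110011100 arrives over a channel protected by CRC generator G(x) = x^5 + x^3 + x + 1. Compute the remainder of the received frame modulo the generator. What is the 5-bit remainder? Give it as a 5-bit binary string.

Modulo-2 division of 1111110011100 by 101011:
  pos 0: 111111 XOR 101011 = 010100
  pos 1: 101000 XOR 101011 = 000011
  pos 5: 110111 XOR 101011 = 011100
  pos 6: 111000 XOR 101011 = 010011
  pos 7: 100110 XOR 101011 = 001101
Remainder = 01101 (nonzero — an error is detected).

01101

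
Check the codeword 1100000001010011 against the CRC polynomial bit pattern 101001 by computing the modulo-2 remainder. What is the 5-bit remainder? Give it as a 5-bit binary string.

Modulo-2 division of 1100000001010011 by 101001:
  pos 0: 110000 XOR 101001 = 011001
  pos 1: 110010 XOR 101001 = 011011
  pos 2: 110110 XOR 101001 = 011111
  pos 3: 111110 XOR 101001 = 010111
  pos 4: 101111 XOR 101001 = 000110
  pos 7: 110010 XOR 101001 = 011011
  pos 8: 110110 XOR 101001 = 011111
  pos 9: 111111 XOR 101001 = 010110
  pos 10: 101101 XOR 101001 = 000100
Remainder = 00100 (nonzero — an error is detected).

00100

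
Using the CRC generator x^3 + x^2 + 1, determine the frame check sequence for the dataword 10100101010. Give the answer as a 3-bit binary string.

010

Append 3 zeros: 10100101010000. Divide by 1101 (XOR where the leading bit is 1):
  pos 0: 1010 XOR 1101 = 0111
  pos 1: 1110 XOR 1101 = 0011
  pos 3: 1110 XOR 1101 = 0011
  pos 5: 1110 XOR 1101 = 0011
  pos 7: 1110 XOR 1101 = 0011
  pos 9: 1100 XOR 1101 = 0001
Remainder (last 3 bits) = 010. This is the CRC / FCS.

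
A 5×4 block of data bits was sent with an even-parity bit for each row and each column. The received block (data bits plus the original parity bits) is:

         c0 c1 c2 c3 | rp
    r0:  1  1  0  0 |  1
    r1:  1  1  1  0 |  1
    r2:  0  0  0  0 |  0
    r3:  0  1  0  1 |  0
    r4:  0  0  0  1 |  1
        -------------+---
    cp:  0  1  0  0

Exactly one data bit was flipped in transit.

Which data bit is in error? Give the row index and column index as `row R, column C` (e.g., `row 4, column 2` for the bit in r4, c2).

row 0, column 2

Recompute each row's even parity and compare to rp:
  r0: data parity 0, sent rp 1 → mismatch
  r1: data parity 1, sent rp 1 → ok
  r2: data parity 0, sent rp 0 → ok
  r3: data parity 0, sent rp 0 → ok
  r4: data parity 1, sent rp 1 → ok
Recompute each column's even parity and compare to cp:
  c0: data parity 0, sent cp 0 → ok
  c1: data parity 1, sent cp 1 → ok
  c2: data parity 1, sent cp 0 → mismatch
  c3: data parity 0, sent cp 0 → ok
Exactly one row (r0) and one column (c2) fail → the flipped bit is at their intersection.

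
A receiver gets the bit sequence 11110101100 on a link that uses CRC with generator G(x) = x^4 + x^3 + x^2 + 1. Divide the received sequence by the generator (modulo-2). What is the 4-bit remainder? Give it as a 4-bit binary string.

0100

Modulo-2 division of 11110101100 by 11101:
  pos 0: 11110 XOR 11101 = 00011
  pos 3: 11101 XOR 11101 = 00000
Remainder = 0100 (nonzero — an error is detected).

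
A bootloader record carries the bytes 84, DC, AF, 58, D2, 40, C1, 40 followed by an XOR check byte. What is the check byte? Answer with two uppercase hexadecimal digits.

XOR the bytes together:
  start with 0x84
  0x84 ⊕ 0xDC = 0x58
  0x58 ⊕ 0xAF = 0xF7
  0xF7 ⊕ 0x58 = 0xAF
  0xAF ⊕ 0xD2 = 0x7D
  0x7D ⊕ 0x40 = 0x3D
  0x3D ⊕ 0xC1 = 0xFC
  0xFC ⊕ 0x40 = 0xBC

BC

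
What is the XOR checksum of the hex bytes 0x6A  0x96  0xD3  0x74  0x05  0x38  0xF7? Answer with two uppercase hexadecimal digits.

XOR the bytes together:
  start with 0x6A
  0x6A ⊕ 0x96 = 0xFC
  0xFC ⊕ 0xD3 = 0x2F
  0x2F ⊕ 0x74 = 0x5B
  0x5B ⊕ 0x05 = 0x5E
  0x5E ⊕ 0x38 = 0x66
  0x66 ⊕ 0xF7 = 0x91

91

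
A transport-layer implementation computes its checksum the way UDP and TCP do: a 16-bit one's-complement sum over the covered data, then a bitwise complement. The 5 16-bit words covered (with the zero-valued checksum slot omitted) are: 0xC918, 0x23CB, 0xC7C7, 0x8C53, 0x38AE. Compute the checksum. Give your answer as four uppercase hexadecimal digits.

8652

One's-complement addition (fold any carry out of bit 15 back into bit 0):
  0xC918 + 0x23CB = 0x0ECE3
  0xECE3 + 0xC7C7 = 0x1B4AA → wrap carry → 0xB4AB
  0xB4AB + 0x8C53 = 0x140FE → wrap carry → 0x40FF
  0x40FF + 0x38AE = 0x079AD
One's-complement sum = 0x79AD.
Checksum = ~0x79AD & 0xFFFF = 0x8652.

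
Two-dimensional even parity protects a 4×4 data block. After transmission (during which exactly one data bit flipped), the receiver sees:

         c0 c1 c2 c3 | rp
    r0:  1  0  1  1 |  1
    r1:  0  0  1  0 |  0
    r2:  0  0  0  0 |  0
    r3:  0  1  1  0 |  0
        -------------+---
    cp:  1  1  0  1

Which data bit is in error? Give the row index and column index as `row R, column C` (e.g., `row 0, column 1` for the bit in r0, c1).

Recompute each row's even parity and compare to rp:
  r0: data parity 1, sent rp 1 → ok
  r1: data parity 1, sent rp 0 → mismatch
  r2: data parity 0, sent rp 0 → ok
  r3: data parity 0, sent rp 0 → ok
Recompute each column's even parity and compare to cp:
  c0: data parity 1, sent cp 1 → ok
  c1: data parity 1, sent cp 1 → ok
  c2: data parity 1, sent cp 0 → mismatch
  c3: data parity 1, sent cp 1 → ok
Exactly one row (r1) and one column (c2) fail → the flipped bit is at their intersection.

row 1, column 2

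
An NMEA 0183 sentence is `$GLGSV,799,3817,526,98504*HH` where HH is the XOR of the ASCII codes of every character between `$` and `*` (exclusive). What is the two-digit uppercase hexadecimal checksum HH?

72

XOR the ASCII codes of the payload characters:
  'G' = 0x47 → acc = 0x47
  'L' = 0x4C → acc = 0x0B
  'G' = 0x47 → acc = 0x4C
  'S' = 0x53 → acc = 0x1F
  'V' = 0x56 → acc = 0x49
  ',' = 0x2C → acc = 0x65
  '7' = 0x37 → acc = 0x52
  '9' = 0x39 → acc = 0x6B
  '9' = 0x39 → acc = 0x52
  ',' = 0x2C → acc = 0x7E
  '3' = 0x33 → acc = 0x4D
  '8' = 0x38 → acc = 0x75
  '1' = 0x31 → acc = 0x44
  '7' = 0x37 → acc = 0x73
  ',' = 0x2C → acc = 0x5F
  '5' = 0x35 → acc = 0x6A
  '2' = 0x32 → acc = 0x58
  '6' = 0x36 → acc = 0x6E
  ',' = 0x2C → acc = 0x42
  '9' = 0x39 → acc = 0x7B
  '8' = 0x38 → acc = 0x43
  '5' = 0x35 → acc = 0x76
  '0' = 0x30 → acc = 0x46
  '4' = 0x34 → acc = 0x72
Checksum = 0x72.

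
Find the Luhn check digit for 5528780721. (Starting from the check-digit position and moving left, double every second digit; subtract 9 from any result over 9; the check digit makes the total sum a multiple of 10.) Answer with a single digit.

2

Partial digits right→left: 1 2 7 0 8 7 8 2 5 5
Double every second digit counting from the check-digit position (so the 1st, 3rd, 5th, ... of the partial from the right).
  doubled (with −9 where >9): 2 5 7 7 1 → sum 22
  kept as-is: 2 0 7 2 5 → sum 16
Total = 22 + 16 = 38.
Check digit = (10 − (38 mod 10)) mod 10 = 2.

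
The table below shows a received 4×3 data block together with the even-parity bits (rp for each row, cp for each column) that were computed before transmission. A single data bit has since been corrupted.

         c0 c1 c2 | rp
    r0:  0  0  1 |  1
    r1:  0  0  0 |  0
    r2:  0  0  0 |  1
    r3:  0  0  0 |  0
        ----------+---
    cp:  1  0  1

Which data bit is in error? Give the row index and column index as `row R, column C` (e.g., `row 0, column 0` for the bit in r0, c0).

row 2, column 0

Recompute each row's even parity and compare to rp:
  r0: data parity 1, sent rp 1 → ok
  r1: data parity 0, sent rp 0 → ok
  r2: data parity 0, sent rp 1 → mismatch
  r3: data parity 0, sent rp 0 → ok
Recompute each column's even parity and compare to cp:
  c0: data parity 0, sent cp 1 → mismatch
  c1: data parity 0, sent cp 0 → ok
  c2: data parity 1, sent cp 1 → ok
Exactly one row (r2) and one column (c0) fail → the flipped bit is at their intersection.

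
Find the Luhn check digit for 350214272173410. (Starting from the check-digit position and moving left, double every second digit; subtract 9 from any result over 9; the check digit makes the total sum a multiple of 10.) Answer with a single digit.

Partial digits right→left: 0 1 4 3 7 1 2 7 2 4 1 2 0 5 3
Double every second digit counting from the check-digit position (so the 1st, 3rd, 5th, ... of the partial from the right).
  doubled (with −9 where >9): 0 8 5 4 4 2 0 6 → sum 29
  kept as-is: 1 3 1 7 4 2 5 → sum 23
Total = 29 + 23 = 52.
Check digit = (10 − (52 mod 10)) mod 10 = 8.

8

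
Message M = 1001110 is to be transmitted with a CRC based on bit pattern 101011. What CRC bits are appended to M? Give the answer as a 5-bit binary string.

Append 5 zeros: 100111000000. Divide by 101011 (XOR where the leading bit is 1):
  pos 0: 100111 XOR 101011 = 001100
  pos 2: 110000 XOR 101011 = 011011
  pos 3: 110110 XOR 101011 = 011101
  pos 4: 111010 XOR 101011 = 010001
  pos 5: 100010 XOR 101011 = 001001
Remainder (last 5 bits) = 10010. This is the CRC / FCS.

10010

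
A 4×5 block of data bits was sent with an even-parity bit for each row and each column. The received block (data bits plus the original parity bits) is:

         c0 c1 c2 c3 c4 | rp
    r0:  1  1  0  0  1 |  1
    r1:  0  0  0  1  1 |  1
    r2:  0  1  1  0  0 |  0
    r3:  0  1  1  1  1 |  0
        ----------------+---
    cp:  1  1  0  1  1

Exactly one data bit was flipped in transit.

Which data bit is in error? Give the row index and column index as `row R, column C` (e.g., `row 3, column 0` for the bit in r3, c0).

row 1, column 3

Recompute each row's even parity and compare to rp:
  r0: data parity 1, sent rp 1 → ok
  r1: data parity 0, sent rp 1 → mismatch
  r2: data parity 0, sent rp 0 → ok
  r3: data parity 0, sent rp 0 → ok
Recompute each column's even parity and compare to cp:
  c0: data parity 1, sent cp 1 → ok
  c1: data parity 1, sent cp 1 → ok
  c2: data parity 0, sent cp 0 → ok
  c3: data parity 0, sent cp 1 → mismatch
  c4: data parity 1, sent cp 1 → ok
Exactly one row (r1) and one column (c3) fail → the flipped bit is at their intersection.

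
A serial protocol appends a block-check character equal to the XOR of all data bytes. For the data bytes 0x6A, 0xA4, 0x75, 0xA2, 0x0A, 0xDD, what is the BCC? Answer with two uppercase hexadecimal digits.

XOR the bytes together:
  start with 0x6A
  0x6A ⊕ 0xA4 = 0xCE
  0xCE ⊕ 0x75 = 0xBB
  0xBB ⊕ 0xA2 = 0x19
  0x19 ⊕ 0x0A = 0x13
  0x13 ⊕ 0xDD = 0xCE

CE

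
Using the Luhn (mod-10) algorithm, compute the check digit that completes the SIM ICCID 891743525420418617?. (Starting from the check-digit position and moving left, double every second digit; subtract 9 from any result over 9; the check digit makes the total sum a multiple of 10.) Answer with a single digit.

0

Partial digits right→left: 7 1 6 8 1 4 0 2 4 5 2 5 3 4 7 1 9 8
Double every second digit counting from the check-digit position (so the 1st, 3rd, 5th, ... of the partial from the right).
  doubled (with −9 where >9): 5 3 2 0 8 4 6 5 9 → sum 42
  kept as-is: 1 8 4 2 5 5 4 1 8 → sum 38
Total = 42 + 38 = 80.
Check digit = (10 − (80 mod 10)) mod 10 = 0.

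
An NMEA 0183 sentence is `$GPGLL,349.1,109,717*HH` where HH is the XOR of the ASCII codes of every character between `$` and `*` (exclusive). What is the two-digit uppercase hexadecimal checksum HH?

54

XOR the ASCII codes of the payload characters:
  'G' = 0x47 → acc = 0x47
  'P' = 0x50 → acc = 0x17
  'G' = 0x47 → acc = 0x50
  'L' = 0x4C → acc = 0x1C
  'L' = 0x4C → acc = 0x50
  ',' = 0x2C → acc = 0x7C
  '3' = 0x33 → acc = 0x4F
  '4' = 0x34 → acc = 0x7B
  '9' = 0x39 → acc = 0x42
  '.' = 0x2E → acc = 0x6C
  '1' = 0x31 → acc = 0x5D
  ',' = 0x2C → acc = 0x71
  '1' = 0x31 → acc = 0x40
  '0' = 0x30 → acc = 0x70
  '9' = 0x39 → acc = 0x49
  ',' = 0x2C → acc = 0x65
  '7' = 0x37 → acc = 0x52
  '1' = 0x31 → acc = 0x63
  '7' = 0x37 → acc = 0x54
Checksum = 0x54.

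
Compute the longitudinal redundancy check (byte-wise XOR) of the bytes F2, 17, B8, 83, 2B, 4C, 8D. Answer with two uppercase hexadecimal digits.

34

XOR the bytes together:
  start with 0xF2
  0xF2 ⊕ 0x17 = 0xE5
  0xE5 ⊕ 0xB8 = 0x5D
  0x5D ⊕ 0x83 = 0xDE
  0xDE ⊕ 0x2B = 0xF5
  0xF5 ⊕ 0x4C = 0xB9
  0xB9 ⊕ 0x8D = 0x34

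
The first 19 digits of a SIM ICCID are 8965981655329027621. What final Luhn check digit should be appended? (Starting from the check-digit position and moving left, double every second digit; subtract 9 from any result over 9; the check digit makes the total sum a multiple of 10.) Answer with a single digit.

Partial digits right→left: 1 2 6 7 2 0 9 2 3 5 5 6 1 8 9 5 6 9 8
Double every second digit counting from the check-digit position (so the 1st, 3rd, 5th, ... of the partial from the right).
  doubled (with −9 where >9): 2 3 4 9 6 1 2 9 3 7 → sum 46
  kept as-is: 2 7 0 2 5 6 8 5 9 → sum 44
Total = 46 + 44 = 90.
Check digit = (10 − (90 mod 10)) mod 10 = 0.

0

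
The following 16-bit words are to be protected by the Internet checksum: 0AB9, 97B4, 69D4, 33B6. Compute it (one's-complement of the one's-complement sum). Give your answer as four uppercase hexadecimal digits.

One's-complement addition (fold any carry out of bit 15 back into bit 0):
  0x0AB9 + 0x97B4 = 0x0A26D
  0xA26D + 0x69D4 = 0x10C41 → wrap carry → 0x0C42
  0x0C42 + 0x33B6 = 0x03FF8
One's-complement sum = 0x3FF8.
Checksum = ~0x3FF8 & 0xFFFF = 0xC007.

C007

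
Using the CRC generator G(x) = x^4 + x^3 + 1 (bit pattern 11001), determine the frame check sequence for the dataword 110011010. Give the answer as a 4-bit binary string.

1100

Append 4 zeros: 1100110100000. Divide by 11001 (XOR where the leading bit is 1):
  pos 0: 11001 XOR 11001 = 00000
  pos 5: 10100 XOR 11001 = 01101
  pos 6: 11010 XOR 11001 = 00011
Remainder (last 4 bits) = 1100. This is the CRC / FCS.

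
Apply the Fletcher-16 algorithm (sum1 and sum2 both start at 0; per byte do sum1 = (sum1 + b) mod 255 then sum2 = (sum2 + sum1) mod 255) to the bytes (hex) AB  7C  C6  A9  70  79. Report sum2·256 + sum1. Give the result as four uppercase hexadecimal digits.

E682

Running sums (mod 255):
  after byte 0 (AB): sum1=171, sum2=171
  after byte 1 (7C): sum1=40, sum2=211
  after byte 2 (C6): sum1=238, sum2=194
  after byte 3 (A9): sum1=152, sum2=91
  after byte 4 (70): sum1=9, sum2=100
  after byte 5 (79): sum1=130, sum2=230
Checksum = sum2·256 + sum1 = 230·256 + 130 = 59010 = 0xE682.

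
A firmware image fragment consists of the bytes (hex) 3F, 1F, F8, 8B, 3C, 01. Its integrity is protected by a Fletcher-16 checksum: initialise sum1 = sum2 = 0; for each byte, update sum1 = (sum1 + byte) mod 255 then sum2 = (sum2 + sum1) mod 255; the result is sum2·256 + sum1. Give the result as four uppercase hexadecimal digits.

Running sums (mod 255):
  after byte 0 (3F): sum1=63, sum2=63
  after byte 1 (1F): sum1=94, sum2=157
  after byte 2 (F8): sum1=87, sum2=244
  after byte 3 (8B): sum1=226, sum2=215
  after byte 4 (3C): sum1=31, sum2=246
  after byte 5 (01): sum1=32, sum2=23
Checksum = sum2·256 + sum1 = 23·256 + 32 = 5920 = 0x1720.

1720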